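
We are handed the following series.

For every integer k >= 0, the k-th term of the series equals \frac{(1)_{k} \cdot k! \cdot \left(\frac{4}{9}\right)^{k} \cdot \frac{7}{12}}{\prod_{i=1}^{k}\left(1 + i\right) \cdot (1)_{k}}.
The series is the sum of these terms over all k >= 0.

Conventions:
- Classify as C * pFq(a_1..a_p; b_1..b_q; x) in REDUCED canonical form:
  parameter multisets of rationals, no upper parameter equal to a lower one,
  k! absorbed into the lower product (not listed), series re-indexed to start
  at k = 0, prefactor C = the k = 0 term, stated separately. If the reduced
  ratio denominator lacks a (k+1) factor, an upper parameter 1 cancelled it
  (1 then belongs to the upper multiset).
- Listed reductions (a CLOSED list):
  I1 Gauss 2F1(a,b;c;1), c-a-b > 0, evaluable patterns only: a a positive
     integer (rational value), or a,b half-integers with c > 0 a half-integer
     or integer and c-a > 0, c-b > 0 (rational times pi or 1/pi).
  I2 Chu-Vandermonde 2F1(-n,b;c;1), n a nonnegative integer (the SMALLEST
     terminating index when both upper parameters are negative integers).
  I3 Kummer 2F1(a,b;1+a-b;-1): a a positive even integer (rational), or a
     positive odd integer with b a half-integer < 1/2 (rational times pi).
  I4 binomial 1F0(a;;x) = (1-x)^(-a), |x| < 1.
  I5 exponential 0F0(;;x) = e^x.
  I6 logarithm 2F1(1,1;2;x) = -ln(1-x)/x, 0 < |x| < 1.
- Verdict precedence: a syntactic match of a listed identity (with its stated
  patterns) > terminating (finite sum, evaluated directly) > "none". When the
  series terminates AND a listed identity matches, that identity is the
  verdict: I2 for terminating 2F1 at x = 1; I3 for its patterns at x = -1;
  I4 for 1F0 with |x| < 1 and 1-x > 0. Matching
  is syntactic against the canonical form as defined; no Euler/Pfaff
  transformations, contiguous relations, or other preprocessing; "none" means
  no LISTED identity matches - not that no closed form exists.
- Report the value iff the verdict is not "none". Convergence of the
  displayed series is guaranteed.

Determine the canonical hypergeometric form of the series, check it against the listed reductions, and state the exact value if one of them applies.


The series (x = \frac{4}{9}) is 2F1: upper {1, 1}, lower {2}, prefactor \frac{7}{12}. Verdict: this is logarithm (I6) (the logarithm: parameters (1,1;2), x = \frac{4}{9}). Its exact value is \left(-\frac{21}{16}\right) \cdot \ln\left(\frac{5}{9}\right).

Structural cue: with t_0 = \frac{7}{12}, (1)_k (C = 7/12, x = 4/9) is k! itself.
Adjacent-term ratio: r(k) = \frac{4}{9} * (k+1) (k+1) / [(k+2) (k+1)] - rational in k, leading ratio \frac{4}{9}; with t_0 = \frac{7}{12}, classification follows.


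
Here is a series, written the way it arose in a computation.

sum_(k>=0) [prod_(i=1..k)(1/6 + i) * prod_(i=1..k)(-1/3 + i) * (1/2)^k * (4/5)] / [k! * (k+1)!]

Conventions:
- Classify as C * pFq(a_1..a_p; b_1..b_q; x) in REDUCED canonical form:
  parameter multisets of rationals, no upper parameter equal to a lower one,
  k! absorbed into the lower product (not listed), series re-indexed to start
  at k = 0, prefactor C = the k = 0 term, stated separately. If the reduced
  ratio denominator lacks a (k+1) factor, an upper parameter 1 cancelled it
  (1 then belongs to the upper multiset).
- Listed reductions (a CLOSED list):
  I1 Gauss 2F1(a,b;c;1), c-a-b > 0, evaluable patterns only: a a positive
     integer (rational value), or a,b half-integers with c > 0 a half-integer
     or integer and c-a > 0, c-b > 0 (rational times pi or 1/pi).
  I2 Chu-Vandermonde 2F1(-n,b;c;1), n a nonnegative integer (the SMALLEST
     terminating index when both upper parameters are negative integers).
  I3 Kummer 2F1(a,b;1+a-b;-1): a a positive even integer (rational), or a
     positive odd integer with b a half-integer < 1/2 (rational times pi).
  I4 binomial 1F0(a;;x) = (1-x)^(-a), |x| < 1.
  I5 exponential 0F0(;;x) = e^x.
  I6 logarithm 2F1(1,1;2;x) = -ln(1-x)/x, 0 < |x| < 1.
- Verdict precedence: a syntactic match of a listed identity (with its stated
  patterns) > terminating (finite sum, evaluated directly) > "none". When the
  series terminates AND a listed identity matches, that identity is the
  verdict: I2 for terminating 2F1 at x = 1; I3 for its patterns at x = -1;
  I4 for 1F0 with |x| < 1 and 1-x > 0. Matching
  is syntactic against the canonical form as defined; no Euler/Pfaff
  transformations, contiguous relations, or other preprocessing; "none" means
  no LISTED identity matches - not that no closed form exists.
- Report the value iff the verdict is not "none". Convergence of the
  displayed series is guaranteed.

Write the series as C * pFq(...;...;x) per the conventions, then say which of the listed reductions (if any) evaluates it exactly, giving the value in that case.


Structural cue: t_0 being 4/5, the denominator's factorial ratio (C = 4/5, x = 1/2) is a lower Pochhammer.
Adjacent-term ratio: r(k) = (1/2) * (k+2/3) (k+7/6) / [(k+2) (k+1)] - rational in k, leading ratio (1/2); with t_0 = 4/5, classification follows.

With C = 4/5: the canonical form is 2F1(2/3, 7/6; 2; 1/2). Verdict: none - this 2F1 at x = 1/2 matches no listed pattern, and upper {2/3, 7/6} holds no stopper.


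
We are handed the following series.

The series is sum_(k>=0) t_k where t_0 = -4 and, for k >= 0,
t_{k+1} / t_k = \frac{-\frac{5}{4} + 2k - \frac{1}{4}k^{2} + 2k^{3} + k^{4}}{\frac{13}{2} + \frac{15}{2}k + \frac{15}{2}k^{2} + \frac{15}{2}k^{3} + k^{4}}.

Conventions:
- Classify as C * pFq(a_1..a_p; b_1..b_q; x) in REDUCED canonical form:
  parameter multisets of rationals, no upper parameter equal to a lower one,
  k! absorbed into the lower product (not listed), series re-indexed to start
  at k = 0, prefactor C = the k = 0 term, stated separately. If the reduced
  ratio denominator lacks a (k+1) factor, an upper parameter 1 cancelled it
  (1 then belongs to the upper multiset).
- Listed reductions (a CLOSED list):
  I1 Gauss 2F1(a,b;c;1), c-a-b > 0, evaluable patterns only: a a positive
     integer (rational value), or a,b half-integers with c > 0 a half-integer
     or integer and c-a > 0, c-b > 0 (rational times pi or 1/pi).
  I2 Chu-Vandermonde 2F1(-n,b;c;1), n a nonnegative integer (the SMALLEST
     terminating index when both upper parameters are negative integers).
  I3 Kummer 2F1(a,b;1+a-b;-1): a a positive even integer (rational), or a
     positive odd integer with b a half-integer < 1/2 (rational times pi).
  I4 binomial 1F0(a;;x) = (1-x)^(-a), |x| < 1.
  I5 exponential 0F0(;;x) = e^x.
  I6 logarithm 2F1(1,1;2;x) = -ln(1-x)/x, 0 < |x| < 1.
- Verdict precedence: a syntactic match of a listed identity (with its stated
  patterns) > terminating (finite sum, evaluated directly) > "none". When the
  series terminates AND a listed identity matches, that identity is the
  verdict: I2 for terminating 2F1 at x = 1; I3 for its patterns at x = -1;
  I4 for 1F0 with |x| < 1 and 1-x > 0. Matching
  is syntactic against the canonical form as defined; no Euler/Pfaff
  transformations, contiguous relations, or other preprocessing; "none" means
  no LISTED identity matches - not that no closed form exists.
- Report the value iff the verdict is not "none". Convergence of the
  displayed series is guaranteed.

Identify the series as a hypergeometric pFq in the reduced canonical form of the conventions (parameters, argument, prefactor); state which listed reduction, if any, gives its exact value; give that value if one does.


Classification (C = -4): 2F1 with upper {-\frac{1}{2}, \frac{5}{2}}, lower {\frac{13}{2}}, argument x = 1. Verdict: the half-integer Gauss pattern (I1) matches (x = 1; upper {-\frac{1}{2}, \frac{5}{2}} half-integers, c = \frac{13}{2} in the evaluable pattern). Hence: \left(-\frac{8085}{8192}\right) \cdot \pi.

Key observation: x = 1 and the ratio is unreduced: k^2 + 1 divides both sides (C = -4, x = 1).
Step ratio: r(k) = 1 * (k-\frac{1}{2}) (k+\frac{5}{2}) / [(k+\frac{13}{2}) (k+1)] - rational; roots negated = parameters, x = 1, C = -4.


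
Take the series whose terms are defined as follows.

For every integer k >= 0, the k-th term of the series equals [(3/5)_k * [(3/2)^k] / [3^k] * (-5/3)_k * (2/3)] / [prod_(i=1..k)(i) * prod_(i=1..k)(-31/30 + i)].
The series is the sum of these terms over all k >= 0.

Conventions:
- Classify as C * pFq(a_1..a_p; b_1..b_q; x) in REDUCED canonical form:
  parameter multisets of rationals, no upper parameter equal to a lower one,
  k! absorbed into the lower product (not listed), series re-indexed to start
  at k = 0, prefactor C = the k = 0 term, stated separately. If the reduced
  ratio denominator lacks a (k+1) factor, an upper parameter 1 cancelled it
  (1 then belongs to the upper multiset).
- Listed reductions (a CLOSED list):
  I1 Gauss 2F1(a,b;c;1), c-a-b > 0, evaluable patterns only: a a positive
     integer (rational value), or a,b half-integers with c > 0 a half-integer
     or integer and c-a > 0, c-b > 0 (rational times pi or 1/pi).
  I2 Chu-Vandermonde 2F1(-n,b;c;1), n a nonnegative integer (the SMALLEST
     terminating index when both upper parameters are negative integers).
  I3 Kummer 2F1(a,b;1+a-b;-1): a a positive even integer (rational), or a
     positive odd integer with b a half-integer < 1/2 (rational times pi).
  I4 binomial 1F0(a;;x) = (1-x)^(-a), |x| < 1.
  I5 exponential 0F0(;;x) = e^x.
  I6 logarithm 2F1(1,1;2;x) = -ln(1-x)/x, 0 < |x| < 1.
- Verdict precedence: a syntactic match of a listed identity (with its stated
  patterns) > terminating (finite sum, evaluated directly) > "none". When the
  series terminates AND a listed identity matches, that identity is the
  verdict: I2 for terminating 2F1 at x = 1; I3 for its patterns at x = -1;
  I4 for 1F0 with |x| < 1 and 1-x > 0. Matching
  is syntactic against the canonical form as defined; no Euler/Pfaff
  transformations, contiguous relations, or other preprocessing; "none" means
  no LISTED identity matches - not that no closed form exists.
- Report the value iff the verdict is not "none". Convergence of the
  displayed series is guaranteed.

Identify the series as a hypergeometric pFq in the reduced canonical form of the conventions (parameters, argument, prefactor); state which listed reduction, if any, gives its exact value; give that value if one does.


The series (x = 1/2) is 2F1: upper {-5/3, 3/5}, lower {-1/30}, prefactor 2/3. Verdict: none - this 2F1 at x = 1/2 matches no listed pattern, and upper {-5/3, 3/5} holds no stopper.

The tell: x = (1/2) and the lower running product (C = 2/3, x = 1/2) is a rising factorial.
Ratio: r(k) = (1/2) * (k-5/3) (k+3/5) / [(k-1/30) (k+1)] ; factor over Q: parameters, x = (1/2), and C = 2/3.


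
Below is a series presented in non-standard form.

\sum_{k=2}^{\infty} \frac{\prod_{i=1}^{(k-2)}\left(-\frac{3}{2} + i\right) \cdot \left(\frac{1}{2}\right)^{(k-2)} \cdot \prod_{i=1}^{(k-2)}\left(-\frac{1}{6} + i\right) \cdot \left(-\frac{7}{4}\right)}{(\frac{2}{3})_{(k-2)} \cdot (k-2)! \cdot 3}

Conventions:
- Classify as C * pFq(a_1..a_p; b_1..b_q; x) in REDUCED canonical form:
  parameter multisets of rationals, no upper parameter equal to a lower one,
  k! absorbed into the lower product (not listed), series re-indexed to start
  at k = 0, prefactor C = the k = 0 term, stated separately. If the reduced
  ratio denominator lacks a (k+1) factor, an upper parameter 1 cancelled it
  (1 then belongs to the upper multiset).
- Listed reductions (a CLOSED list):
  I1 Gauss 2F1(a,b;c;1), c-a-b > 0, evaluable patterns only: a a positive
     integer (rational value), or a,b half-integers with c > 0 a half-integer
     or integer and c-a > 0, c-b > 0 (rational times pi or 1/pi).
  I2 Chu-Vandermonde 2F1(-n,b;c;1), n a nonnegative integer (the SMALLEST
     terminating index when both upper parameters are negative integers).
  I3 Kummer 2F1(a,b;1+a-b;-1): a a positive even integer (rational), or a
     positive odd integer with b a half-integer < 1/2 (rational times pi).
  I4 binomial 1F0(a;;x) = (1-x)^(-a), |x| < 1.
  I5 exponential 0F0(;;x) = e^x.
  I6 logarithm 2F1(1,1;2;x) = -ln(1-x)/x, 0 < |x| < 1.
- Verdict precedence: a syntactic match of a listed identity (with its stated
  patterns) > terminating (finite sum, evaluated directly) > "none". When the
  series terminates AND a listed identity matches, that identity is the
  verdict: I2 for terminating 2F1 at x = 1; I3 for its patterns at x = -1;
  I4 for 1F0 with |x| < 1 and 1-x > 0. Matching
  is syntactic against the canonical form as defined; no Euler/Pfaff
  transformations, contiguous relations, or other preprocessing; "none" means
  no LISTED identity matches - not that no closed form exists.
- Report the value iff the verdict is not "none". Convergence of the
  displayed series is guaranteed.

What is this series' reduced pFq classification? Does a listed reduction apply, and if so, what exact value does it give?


At argument \frac{1}{2}: a 2F1 with upper {-\frac{1}{2}, \frac{5}{6}}, lower {\frac{2}{3}}, scaled by C = -\frac{7}{12}. Verdict: none - this 2F1 at x = \frac{1}{2} matches no listed pattern, and upper {-\frac{1}{2}, \frac{5}{6}} holds no stopper.

First insight: t_0 being -\frac{7}{12}, the constant factors (C = -7/12, x = 1/2) combine into one prefactor.
Step ratio: r(k) = \frac{1}{2} * (k-\frac{1}{2}) (k+\frac{5}{6}) / [(k+\frac{2}{3}) (k+1)] - rational in k, leading ratio \frac{1}{2}; with t_0 = -\frac{7}{12}, classification follows.


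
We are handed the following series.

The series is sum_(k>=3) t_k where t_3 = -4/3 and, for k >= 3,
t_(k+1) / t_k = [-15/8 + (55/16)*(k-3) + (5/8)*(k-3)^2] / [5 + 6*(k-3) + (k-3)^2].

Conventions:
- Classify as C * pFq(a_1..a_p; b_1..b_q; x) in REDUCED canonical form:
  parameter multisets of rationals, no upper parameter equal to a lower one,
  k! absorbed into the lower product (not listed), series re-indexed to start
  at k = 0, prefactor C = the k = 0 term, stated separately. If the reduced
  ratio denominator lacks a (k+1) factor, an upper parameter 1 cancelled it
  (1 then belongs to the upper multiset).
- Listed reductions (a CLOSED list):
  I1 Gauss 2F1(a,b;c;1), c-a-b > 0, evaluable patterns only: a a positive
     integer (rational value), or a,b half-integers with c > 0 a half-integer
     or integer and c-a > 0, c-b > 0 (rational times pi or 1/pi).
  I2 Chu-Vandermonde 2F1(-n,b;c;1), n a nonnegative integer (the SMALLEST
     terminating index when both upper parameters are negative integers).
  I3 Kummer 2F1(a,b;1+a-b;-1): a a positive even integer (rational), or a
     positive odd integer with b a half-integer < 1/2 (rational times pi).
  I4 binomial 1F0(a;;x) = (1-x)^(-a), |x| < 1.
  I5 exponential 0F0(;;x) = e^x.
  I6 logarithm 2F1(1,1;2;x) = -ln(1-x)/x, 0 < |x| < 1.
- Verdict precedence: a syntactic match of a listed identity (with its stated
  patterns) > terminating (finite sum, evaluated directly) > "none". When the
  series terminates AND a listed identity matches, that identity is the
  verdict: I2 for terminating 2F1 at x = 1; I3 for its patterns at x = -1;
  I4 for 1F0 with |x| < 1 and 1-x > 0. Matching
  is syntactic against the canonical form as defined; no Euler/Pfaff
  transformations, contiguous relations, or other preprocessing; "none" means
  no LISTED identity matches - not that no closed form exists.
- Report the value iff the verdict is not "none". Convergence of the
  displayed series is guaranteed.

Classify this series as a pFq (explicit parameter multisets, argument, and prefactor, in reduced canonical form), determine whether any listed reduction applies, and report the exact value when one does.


At argument 5/8: a 2F1 with upper {-1/2, 6}, lower {5}, scaled by C = -4/3. Verdict: none. A 2F1 with upper {-1/2, 6} fits none of I1-I6 at x = 5/8; the sum runs forever.

Key step: t_0 being -4/3, roots of the ratio polynomials (prefactor -4/3) are the negated parameters.
Step ratio: r(k) = (5/8) * (k-1/2) (k+6) / [(k+5) (k+1)] - rational in k. x = (5/8); t_0 = -4/3; negate the roots.


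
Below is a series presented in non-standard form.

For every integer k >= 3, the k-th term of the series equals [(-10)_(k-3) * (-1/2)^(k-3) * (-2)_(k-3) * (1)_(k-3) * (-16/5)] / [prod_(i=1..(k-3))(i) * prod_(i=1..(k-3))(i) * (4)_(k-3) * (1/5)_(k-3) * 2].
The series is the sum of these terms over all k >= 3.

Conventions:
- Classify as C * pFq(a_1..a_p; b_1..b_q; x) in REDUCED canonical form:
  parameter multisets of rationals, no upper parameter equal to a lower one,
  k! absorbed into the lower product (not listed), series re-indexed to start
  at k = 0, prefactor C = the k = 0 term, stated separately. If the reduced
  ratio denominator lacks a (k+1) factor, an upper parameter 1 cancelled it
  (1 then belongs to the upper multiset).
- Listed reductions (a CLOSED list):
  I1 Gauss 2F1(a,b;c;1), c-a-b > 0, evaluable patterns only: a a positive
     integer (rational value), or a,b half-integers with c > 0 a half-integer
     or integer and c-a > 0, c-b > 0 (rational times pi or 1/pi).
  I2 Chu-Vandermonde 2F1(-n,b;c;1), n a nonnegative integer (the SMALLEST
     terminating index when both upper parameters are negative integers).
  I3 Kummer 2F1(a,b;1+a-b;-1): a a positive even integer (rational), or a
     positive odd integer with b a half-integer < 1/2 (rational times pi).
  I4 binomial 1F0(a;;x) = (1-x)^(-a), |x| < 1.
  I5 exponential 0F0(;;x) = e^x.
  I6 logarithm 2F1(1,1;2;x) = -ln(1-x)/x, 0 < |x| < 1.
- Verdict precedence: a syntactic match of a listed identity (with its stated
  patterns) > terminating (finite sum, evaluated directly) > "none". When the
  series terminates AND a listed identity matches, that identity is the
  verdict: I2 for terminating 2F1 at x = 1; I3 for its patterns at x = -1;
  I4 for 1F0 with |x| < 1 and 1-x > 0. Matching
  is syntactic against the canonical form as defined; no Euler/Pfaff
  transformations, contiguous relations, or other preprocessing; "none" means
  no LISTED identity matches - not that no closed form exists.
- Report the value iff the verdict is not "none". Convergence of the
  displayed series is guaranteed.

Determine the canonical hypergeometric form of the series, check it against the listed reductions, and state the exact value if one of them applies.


The series (x = -1/2) is 2F2: upper {-10, -2}, lower {1/5, 4}, prefactor -8/5. Verdict: terminating - upper parameter -2 makes this a finite sum (last index 2), evaluated exactly. Sum: 109/10.

Structural cue: from the first term -8/5: the parameter 1 appears in both the upper and lower lists and cancels.
Step ratio: r(k) = (-1/2) * (k-10) (k-2) / [(k+1/5) (k+4) (k+1)] - poly over poly, x = (-1/2) from leading terms; C = -8/5 at k = 0.


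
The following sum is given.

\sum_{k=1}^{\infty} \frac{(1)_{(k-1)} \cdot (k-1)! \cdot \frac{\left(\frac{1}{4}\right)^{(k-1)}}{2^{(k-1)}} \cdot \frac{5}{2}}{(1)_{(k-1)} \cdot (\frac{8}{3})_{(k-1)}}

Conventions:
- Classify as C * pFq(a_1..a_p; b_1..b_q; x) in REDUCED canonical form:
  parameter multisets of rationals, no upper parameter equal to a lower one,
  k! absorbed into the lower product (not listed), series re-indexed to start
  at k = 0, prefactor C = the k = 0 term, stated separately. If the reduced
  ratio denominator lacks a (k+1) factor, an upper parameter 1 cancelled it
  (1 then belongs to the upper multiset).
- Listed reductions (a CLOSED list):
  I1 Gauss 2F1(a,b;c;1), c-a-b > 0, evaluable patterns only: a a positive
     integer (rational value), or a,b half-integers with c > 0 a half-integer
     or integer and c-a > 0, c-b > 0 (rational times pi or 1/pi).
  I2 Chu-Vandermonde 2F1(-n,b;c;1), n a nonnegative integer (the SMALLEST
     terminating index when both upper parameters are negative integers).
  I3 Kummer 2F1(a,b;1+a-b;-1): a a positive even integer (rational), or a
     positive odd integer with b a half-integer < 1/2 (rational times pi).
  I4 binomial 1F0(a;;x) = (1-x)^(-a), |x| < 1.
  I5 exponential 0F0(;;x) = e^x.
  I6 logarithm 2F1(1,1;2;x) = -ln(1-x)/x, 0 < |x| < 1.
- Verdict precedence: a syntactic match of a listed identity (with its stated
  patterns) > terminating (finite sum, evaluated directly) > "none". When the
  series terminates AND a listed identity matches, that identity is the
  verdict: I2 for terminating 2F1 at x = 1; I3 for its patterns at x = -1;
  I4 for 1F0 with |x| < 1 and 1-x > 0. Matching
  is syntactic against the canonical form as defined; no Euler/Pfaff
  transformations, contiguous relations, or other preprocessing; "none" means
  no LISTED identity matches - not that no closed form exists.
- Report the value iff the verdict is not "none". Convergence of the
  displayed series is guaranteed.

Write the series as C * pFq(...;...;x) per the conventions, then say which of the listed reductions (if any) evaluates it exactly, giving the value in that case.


Key step: with t_0 = \frac{5}{2}, the two k-th powers (C = 5/2, x = 1/8) combine into one argument.
Consecutive-term ratio: r(k) = \frac{1}{8} * (k+1) (k+1) / [(k+\frac{8}{3}) (k+1)] - rational; roots negated = parameters, x = \frac{1}{8}, C = \frac{5}{2}.

Canonical form: C = \frac{5}{2} times 2F1 with upper {1, 1}, lower {\frac{8}{3}}, x = \frac{1}{8}. Verdict: none. Every listed pattern misses the 2F1 form at \frac{1}{8}, upper {1, 1}.


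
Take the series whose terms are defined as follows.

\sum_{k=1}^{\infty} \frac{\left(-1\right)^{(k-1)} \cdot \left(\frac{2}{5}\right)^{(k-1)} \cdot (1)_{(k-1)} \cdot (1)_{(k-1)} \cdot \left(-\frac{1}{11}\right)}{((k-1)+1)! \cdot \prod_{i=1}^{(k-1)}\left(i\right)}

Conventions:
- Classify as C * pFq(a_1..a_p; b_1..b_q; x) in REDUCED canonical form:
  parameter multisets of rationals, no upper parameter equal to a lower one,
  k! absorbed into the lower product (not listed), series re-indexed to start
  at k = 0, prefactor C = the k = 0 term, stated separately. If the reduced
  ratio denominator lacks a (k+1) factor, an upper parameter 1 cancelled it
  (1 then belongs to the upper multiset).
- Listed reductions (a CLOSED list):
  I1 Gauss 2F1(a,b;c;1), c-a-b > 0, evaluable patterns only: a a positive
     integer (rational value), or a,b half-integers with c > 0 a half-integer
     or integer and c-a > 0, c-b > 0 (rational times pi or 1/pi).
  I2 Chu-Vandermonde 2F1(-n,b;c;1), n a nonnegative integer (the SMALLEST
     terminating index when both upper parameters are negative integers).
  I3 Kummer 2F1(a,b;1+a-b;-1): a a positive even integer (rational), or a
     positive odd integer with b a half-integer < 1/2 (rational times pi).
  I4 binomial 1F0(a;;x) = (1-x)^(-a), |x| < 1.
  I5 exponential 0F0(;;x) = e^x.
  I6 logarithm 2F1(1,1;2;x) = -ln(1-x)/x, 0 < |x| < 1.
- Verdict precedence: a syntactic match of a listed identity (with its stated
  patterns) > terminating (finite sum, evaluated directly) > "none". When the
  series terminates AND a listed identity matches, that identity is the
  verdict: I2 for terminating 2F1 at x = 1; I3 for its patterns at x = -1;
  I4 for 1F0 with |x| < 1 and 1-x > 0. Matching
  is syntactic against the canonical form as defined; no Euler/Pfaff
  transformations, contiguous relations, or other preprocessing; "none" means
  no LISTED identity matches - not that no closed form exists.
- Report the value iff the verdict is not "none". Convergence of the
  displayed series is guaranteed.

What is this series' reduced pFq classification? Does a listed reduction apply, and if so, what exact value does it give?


The series (x = -\frac{2}{5}) is 2F1: upper {1, 1}, lower {2}, prefactor -\frac{1}{11}. Verdict at x = -\frac{2}{5}: the logarithmic series (I6) matches (the logarithm: parameters (1,1;2), x = -\frac{2}{5}). Hence: \left(-\frac{5}{22}\right) \cdot \ln\left(\frac{7}{5}\right).

Structural cue: with t_0 = -\frac{1}{11}, the denominator's factorial ratio (C = -1/11, x = -2/5) is a lower Pochhammer.
Ratio: r(k) = -\frac{2}{5} * (k+1) (k+1) / [(k+2) (k+1)] ; factor over Q: parameters, x = -\frac{2}{5}, and C = -\frac{1}{11}.


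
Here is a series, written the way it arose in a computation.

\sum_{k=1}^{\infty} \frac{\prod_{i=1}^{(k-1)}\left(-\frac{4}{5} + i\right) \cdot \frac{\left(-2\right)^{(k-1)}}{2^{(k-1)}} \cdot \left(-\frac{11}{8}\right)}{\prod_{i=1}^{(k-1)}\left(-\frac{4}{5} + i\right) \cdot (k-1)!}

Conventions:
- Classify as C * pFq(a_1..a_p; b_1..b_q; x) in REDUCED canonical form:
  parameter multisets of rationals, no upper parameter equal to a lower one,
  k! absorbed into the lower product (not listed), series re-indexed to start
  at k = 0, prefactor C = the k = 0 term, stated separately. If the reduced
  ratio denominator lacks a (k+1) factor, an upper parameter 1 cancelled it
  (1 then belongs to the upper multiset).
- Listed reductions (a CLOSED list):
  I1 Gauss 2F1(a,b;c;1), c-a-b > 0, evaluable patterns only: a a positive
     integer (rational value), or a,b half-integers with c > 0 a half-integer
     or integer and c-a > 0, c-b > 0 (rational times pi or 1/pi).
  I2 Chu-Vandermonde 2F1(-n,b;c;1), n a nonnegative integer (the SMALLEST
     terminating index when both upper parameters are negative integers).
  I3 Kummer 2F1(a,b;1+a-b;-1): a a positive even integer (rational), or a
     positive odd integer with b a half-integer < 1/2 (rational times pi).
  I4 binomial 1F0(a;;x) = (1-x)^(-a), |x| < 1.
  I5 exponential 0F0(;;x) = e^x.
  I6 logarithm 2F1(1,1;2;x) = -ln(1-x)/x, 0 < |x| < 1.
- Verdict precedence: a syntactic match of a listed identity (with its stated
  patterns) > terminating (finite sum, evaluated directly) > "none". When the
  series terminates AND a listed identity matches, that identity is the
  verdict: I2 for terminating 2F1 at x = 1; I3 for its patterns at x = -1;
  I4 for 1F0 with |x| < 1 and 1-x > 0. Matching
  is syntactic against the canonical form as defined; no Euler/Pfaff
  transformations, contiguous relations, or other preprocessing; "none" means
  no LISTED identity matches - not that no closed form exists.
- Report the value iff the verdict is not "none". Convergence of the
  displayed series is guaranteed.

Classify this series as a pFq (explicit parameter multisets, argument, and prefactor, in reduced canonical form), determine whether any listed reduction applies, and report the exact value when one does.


Prefactor -\frac{11}{8}, argument -1: 0F0 with upper {-} over lower {-}. Verdict at x = -1: the exponential series (I5) matches (the 0F0 exponential series at x = -1). Hence: \left(-\frac{11}{8}\right) \cdot e^{-1}.

The tell: t_0 = -\frac{11}{8} here, and the lower running product (C = -11/8, x = -1) is a rising factorial.
Consecutive-term ratio: r(k) = -1 * 1 / [(k+1)] - rational in k, leading ratio -1; with t_0 = -\frac{11}{8}, classification follows.


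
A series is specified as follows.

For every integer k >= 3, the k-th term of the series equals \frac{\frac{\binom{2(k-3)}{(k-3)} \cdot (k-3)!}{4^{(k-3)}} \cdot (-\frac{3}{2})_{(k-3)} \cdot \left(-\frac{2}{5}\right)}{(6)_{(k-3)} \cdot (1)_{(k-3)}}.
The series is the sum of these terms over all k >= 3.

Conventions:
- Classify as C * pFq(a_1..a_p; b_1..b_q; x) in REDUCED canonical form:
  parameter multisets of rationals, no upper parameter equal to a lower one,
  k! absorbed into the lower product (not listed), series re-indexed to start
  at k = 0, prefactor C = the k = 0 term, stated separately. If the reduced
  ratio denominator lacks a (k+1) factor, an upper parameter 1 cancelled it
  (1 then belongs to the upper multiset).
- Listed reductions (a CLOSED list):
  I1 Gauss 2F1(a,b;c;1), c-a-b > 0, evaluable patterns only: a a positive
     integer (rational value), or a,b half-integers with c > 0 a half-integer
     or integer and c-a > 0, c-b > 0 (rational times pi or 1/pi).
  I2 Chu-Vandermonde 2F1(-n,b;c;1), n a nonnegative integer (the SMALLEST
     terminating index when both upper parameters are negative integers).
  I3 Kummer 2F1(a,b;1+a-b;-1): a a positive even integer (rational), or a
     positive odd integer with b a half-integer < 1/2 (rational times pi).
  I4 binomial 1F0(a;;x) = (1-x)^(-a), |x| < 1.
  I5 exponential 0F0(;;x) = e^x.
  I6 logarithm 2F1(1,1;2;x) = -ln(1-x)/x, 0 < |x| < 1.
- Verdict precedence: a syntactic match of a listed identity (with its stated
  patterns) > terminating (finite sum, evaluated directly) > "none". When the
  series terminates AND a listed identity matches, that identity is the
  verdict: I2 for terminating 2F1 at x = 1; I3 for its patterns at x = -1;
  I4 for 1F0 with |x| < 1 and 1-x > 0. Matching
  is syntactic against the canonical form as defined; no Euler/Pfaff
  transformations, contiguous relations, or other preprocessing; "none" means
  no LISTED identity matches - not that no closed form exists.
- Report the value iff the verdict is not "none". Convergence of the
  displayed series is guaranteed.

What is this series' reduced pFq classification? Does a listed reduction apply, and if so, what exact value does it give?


At argument 1: a 2F1 with upper {-\frac{3}{2}, \frac{1}{2}}, lower {6}, scaled by C = -\frac{2}{5}. Verdict at x = 1: Gauss (I1, half-integer pattern) matches (x = 1; upper {-\frac{3}{2}, \frac{1}{2}} half-integers, c = 6 in the evaluable pattern). Value: \left(-\frac{1048576}{945945}\right) / \pi.

Key step: x = 1 and C(2k,k) (C = -2/5, x = 1) equals 4^k (1/2)_k / k!.
Adjacent-term ratio: r(k) = 1 * (k-\frac{3}{2}) (k+\frac{1}{2}) / [(k+6) (k+1)] - rational in k, leading ratio 1; with t_0 = -\frac{2}{5}, classification follows.


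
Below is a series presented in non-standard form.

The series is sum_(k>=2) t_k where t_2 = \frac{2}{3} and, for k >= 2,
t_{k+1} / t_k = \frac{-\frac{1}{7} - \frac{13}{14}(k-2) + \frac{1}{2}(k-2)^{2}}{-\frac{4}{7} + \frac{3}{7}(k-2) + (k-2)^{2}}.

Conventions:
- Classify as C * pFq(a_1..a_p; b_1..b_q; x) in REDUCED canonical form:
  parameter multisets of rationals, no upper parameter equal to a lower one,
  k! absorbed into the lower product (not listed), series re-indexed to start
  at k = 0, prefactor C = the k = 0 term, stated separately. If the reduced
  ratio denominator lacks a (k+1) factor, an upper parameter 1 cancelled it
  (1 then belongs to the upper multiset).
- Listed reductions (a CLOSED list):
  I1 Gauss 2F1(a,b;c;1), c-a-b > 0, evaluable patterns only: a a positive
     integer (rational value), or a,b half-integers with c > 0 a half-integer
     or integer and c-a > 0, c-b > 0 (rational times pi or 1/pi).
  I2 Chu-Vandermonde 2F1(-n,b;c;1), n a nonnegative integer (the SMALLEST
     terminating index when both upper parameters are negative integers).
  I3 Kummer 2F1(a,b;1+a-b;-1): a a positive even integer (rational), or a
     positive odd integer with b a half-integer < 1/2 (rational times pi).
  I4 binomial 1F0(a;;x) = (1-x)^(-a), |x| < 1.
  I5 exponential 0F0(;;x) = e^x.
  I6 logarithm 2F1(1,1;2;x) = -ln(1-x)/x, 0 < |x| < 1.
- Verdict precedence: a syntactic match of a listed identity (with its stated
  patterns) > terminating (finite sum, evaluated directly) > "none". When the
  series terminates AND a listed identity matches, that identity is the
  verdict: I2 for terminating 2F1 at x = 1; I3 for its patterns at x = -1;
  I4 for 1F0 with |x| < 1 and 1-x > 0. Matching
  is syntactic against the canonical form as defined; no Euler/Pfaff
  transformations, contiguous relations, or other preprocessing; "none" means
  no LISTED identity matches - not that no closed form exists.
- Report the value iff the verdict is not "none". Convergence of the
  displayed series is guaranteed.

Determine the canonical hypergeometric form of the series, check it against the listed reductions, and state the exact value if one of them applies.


Key observation: x = \frac{1}{2} and the expanded ratio factors over Q; C = 2/3, roots give parameters.
Ratio: r(k) = \frac{1}{2} * (k-2) (k+\frac{1}{7}) / [(k-\frac{4}{7}) (k+1)] - poly over poly, x = \frac{1}{2} from leading terms; C = \frac{2}{3} at k = 0.

Canonical form: C = \frac{2}{3} times 2F1 with upper {-2, \frac{1}{7}}, lower {-\frac{4}{7}}, x = \frac{1}{2}. Verdict: terminating - no listed pattern fits, but -2 in the upper list cuts the series at k = 2; direct evaluation. Hence: \frac{13}{18}.


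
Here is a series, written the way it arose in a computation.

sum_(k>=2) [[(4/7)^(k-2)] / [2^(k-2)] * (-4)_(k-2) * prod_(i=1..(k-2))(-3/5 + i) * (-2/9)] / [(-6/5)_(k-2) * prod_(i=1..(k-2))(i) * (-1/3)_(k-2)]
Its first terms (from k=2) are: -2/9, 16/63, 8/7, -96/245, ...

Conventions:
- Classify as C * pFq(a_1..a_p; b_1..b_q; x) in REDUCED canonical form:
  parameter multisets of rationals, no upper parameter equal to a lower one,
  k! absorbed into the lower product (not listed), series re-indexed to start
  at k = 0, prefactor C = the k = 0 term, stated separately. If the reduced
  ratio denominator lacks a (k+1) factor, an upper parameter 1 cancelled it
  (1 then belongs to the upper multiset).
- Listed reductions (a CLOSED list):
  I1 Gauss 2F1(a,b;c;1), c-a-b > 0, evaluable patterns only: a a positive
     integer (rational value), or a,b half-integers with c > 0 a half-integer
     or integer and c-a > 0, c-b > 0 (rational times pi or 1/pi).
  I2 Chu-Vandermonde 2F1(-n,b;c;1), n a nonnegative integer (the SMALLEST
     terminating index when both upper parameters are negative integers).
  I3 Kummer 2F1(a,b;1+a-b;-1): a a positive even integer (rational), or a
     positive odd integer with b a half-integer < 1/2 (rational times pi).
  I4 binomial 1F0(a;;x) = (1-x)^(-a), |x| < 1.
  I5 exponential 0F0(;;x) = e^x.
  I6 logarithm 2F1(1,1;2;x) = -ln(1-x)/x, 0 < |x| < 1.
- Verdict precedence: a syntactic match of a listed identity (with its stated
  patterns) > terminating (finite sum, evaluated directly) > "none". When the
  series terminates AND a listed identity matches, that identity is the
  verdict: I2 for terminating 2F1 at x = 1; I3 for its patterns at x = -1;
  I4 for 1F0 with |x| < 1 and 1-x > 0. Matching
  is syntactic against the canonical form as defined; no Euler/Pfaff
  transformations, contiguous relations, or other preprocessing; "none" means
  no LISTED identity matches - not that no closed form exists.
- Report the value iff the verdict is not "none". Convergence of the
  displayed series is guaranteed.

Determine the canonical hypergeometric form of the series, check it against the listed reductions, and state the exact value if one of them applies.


This is -2/9 * 2F2(-4, 2/5; -6/5, -1/3; 2/7) in reduced canonical form. Verdict: terminating - no listed pattern fits, but -4 in the upper list cuts the series at k = 4; direct evaluation. Exact value: 12388/15435.

First insight: with t_0 = -2/9, the two k-th powers (C = -2/9) combine into one argument.
Ratio: r(k) = (2/7) * (k-4) (k+2/5) / [(k-6/5) (k-1/3) (k+1)] - poly over poly, x = (2/7) from leading terms; C = -2/9 at k = 0.


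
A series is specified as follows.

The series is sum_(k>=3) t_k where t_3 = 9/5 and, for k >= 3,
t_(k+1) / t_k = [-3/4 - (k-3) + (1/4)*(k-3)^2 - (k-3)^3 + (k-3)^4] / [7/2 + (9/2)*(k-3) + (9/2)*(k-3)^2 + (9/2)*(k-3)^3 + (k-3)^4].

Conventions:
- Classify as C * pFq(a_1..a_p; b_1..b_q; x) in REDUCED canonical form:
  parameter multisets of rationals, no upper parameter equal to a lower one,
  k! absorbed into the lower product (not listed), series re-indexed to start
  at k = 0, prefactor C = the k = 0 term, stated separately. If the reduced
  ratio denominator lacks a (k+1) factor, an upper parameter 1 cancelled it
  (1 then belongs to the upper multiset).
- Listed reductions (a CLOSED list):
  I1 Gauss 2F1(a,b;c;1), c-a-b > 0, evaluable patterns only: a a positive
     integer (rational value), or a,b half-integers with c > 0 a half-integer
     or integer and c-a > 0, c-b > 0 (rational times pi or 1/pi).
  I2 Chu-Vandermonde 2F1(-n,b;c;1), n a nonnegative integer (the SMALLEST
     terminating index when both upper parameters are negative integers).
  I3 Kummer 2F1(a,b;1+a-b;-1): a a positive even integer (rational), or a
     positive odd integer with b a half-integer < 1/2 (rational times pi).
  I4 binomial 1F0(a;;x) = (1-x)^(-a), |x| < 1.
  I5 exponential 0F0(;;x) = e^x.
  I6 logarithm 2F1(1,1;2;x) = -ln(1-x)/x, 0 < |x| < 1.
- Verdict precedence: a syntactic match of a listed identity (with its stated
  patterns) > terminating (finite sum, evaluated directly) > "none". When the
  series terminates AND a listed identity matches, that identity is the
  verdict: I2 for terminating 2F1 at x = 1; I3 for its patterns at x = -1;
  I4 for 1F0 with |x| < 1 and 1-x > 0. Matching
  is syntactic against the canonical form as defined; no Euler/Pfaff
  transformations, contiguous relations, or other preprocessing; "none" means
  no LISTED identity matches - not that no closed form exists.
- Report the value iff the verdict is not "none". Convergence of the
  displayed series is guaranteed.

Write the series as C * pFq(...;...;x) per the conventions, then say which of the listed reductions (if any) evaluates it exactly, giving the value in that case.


At argument 1: a 2F1 with upper {-3/2, 1/2}, lower {7/2}, scaled by C = 9/5. Verdict: the half-integer Gauss pattern (I1) applies (x = 1; upper {-3/2, 1/2} half-integers, c = 7/2 in the evaluable pattern). Hence: (945/2048) * pi.

First insight: from the first term 9/5: roots of the ratio polynomials (C = 9/5, x = 1) are the negated parameters.
Term ratio: r(k) = 1 * (k-3/2) (k+1/2) / [(k+7/2) (k+1)] - rational in k. x = 1; t_0 = 9/5; negate the roots.


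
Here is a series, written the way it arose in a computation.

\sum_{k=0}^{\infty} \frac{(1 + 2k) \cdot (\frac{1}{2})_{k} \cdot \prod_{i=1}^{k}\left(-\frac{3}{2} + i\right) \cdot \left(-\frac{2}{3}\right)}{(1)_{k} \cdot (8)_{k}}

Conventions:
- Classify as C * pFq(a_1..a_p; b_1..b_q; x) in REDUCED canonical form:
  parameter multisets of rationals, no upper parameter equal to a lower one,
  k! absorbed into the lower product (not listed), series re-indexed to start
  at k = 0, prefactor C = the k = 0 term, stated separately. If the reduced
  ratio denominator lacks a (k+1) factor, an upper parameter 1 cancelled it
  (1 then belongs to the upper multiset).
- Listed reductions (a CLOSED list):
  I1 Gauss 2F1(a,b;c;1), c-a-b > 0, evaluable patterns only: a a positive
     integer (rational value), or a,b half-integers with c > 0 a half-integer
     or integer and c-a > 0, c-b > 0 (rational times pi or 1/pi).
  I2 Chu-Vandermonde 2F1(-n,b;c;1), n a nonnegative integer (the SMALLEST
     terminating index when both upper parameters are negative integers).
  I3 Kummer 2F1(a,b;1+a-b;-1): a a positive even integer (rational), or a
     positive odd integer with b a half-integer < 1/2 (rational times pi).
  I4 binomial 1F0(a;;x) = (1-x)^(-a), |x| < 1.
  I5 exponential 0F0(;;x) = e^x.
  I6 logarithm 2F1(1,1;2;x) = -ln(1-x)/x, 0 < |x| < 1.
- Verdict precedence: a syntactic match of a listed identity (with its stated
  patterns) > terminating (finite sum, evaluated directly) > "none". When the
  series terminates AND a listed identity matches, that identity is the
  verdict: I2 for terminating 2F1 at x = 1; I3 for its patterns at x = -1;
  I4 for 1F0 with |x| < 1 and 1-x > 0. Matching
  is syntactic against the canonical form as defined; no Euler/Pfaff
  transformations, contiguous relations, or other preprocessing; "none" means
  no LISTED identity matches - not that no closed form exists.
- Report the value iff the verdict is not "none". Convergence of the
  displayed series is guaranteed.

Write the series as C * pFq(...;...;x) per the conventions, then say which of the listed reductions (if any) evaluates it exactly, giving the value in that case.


At argument 1: a 2F1 with upper {-\frac{1}{2}, \frac{3}{2}}, lower {8}, scaled by C = -\frac{2}{3}. Verdict at x = 1: Gauss's theorem I1 (half-integer case) matches (x = 1; upper {-\frac{1}{2}, \frac{3}{2}} half-integers, c = 8 in the evaluable pattern). Its exact value is \left(-\frac{8388608}{4459455}\right) / \pi.

Key observation: x = 1 and (1)_k (C = -2/3, x = 1) is k! itself.
Ratio: r(k) = 1 * (k-\frac{1}{2}) (k+\frac{3}{2}) / [(k+8) (k+1)] - rational; roots negated = parameters, x = 1, C = -\frac{2}{3}.


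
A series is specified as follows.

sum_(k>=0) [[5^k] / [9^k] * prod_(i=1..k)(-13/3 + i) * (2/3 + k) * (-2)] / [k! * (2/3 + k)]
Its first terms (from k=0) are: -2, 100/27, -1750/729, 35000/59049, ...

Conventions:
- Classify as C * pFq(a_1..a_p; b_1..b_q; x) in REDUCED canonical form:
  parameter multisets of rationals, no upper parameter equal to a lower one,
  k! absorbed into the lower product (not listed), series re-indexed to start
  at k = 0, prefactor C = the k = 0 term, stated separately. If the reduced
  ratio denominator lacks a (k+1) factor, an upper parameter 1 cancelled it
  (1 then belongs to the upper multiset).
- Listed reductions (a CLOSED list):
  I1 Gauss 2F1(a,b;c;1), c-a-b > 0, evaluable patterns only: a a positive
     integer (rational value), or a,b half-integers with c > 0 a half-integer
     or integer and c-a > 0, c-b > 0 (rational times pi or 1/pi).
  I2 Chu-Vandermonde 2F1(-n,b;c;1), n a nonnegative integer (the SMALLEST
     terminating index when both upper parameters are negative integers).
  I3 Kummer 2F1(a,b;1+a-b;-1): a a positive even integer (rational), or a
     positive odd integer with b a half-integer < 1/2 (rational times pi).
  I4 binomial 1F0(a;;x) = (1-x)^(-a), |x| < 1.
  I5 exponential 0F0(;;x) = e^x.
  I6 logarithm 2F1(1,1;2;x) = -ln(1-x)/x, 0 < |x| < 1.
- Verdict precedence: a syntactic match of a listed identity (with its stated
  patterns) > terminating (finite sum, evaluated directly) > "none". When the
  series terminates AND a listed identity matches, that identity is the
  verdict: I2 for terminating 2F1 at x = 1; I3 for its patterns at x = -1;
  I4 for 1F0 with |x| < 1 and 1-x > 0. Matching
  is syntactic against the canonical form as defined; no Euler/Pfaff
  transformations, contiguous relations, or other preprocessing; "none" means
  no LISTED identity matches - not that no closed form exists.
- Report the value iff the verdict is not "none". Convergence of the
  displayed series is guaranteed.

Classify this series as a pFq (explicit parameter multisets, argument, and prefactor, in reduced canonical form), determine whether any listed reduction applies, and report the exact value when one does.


Reduced: x = 5/9, 1F0, upper = {-10/3}, lower = {-}, C = -2. Verdict (x = 5/9): the I4 binomial reduction applies (the 1F0 binomial series: exponent 10/3, x = 5/9). Value: (-2) * (4/9)^(10/3).

The tell: t_0 being -2, the factor k + 2/3 cancels (top and bottom), leaving C = -2.
Term ratio: r(k) = (5/9) * (k-10/3) / [(k+1)] - rational; roots negated = parameters, x = (5/9), C = -2.
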